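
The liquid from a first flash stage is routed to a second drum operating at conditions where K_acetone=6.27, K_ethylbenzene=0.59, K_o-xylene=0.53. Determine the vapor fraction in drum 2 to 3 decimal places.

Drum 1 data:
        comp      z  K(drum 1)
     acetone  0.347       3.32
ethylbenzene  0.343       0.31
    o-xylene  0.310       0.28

V/F (drum 2) = 0.385

Drum 1:
Newton–Raphson from ψ₁ = 0.43:
  ψ₁ = 0.430: g = -0.2568, g' = -1.135 → ψ₁ = 0.204
  ψ₁ = 0.204: g = 0.0096, g' = -1.303 → ψ₁ = 0.211
Converged at ψ₁ = 0.211.
Drum-1 compositions:
  acetone: x = 0.233, y = 0.773
  ethylbenzene: x = 0.402, y = 0.124
  o-xylene: x = 0.366, y = 0.102
Drum-2 feed = drum-1 liquid: z₂ = (0.2329, 0.4015, 0.3656).
Drum 2:
Newton iteration, ψ₂⁰ = 0.56:
  ψ₂ = 0.560: g = -0.1363, g' = -0.677 → ψ₂ = 0.359
  ψ₂ = 0.359: g = 0.0250, g' = -0.984 → ψ₂ = 0.384
  ψ₂ = 0.384: g = 0.0008, g' = -0.923 → ψ₂ = 0.385
Converged at ψ₂ = 0.385.
  acetone: x = 0.077, y = 0.482
  ethylbenzene: x = 0.477, y = 0.281
  o-xylene: x = 0.446, y = 0.237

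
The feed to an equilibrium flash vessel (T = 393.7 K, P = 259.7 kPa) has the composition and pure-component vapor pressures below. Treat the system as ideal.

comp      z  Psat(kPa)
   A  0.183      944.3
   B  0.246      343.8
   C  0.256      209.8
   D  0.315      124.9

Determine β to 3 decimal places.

β = 0.503

Raoult's law: Kᵢ = Pᵢˢᵃᵗ/P = Pᵢˢᵃᵗ/259.7.
  K_A = 944.3/259.7 = 3.63612, K_B = 343.8/259.7 = 1.32384, K_C = 209.8/259.7 = 0.80786, K_D = 124.9/259.7 = 0.48094
Newton iteration, β⁰ = 0.5:
  β = 0.500: g = 0.0014, g' = -0.422 → β = 0.503
Converged at β = 0.503.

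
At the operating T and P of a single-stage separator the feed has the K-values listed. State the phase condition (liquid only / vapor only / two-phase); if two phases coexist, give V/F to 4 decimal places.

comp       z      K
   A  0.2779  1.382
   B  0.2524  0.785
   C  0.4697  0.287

liquid only

ΣzᵢKᵢ = 0.7170; Σzᵢ/Kᵢ = 2.1592.
Since ΣzᵢKᵢ < 1 the mixture is below its bubble point — single liquid phase.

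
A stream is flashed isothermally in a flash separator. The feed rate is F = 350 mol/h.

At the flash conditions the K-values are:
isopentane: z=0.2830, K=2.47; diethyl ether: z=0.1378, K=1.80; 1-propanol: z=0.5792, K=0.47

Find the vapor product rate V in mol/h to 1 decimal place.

V = 112.6 mol/h

Material balance + equilibrium reduce to Σ zᵢ(Kᵢ−1)/(1+β(Kᵢ−1)) = 0.
Feasibility: ΣzᵢKᵢ = 1.2193, Σzᵢ/Kᵢ = 1.4235 — both > 1, two phases present.
Iterate (Newton) starting at β = 0.5:
  β = 0.5000: g = -0.09914, g' = -0.5493 → β = 0.3195
  β = 0.3195: g = 0.00129, g' = -0.5749 → β = 0.3218
Converged at β = 0.3218.
Then V = β·F = 0.3218·350 = 112.6 mol/h and L = F − V = 237.4 mol/h.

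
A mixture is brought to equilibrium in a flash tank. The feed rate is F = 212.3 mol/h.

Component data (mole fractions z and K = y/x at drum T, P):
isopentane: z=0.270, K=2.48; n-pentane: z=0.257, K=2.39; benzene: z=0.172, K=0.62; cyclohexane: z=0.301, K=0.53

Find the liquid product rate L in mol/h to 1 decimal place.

Newton iteration, ψ⁰ = 0.65:
  ψ = 0.650: g = 0.1008, g' = -0.472 → ψ = 0.863
  ψ = 0.863: g = 0.0024, g' = -0.460 → ψ = 0.869
Converged at ψ = 0.869.
Then V = ψ·F = 0.8687·212.3 = 184.4 mol/h and L = F − V = 27.9 mol/h.

L = 27.9 mol/h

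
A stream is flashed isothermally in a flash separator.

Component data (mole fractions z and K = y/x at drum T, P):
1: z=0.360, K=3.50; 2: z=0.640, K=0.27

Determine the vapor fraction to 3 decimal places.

ψ = 0.237

Material balance + equilibrium reduce to Σ zᵢ(Kᵢ−1)/(1+ψ(Kᵢ−1)) = 0.
Check two-phase: ΣzᵢKᵢ = 1.433 > 1 and Σzᵢ/Kᵢ = 2.473 > 1, so g(0) = 0.433 > 0 and g(1) = -1.473 < 0.
Binary case is linear: z₁(K₁−1)(1+ψ(K₂−1)) + z₂(K₂−1)(1+ψ(K₁−1)) = 0
⇒ ψ = [z₁(K₁−1)+z₂(K₂−1)] / [−(K₁−1)(K₂−1)] = 0.4328/1.8250 = 0.237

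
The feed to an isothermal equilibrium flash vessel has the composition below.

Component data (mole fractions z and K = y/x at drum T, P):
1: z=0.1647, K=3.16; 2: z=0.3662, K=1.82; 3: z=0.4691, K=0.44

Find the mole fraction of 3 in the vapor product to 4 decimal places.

y_3 = 0.2942

Material balance + equilibrium reduce to Σ zᵢ(Kᵢ−1)/(1+β(Kᵢ−1)) = 0.
Feasibility: ΣzᵢKᵢ = 1.3933, Σzᵢ/Kᵢ = 1.3195 — both > 1, two phases present.
Newton iteration, β⁰ = 0.5:
  β = 0.5000: g = 0.01915, g' = -0.5852 → β = 0.5327
  β = 0.5327: g = 0.00002, g' = -0.5842 → β = 0.5328
Converged at β = 0.5328.
Compositions from xᵢ = zᵢ/(1+β(Kᵢ−1)), yᵢ = Kᵢxᵢ:
  1: x = 0.0766, y = 0.2420
  2: x = 0.2549, y = 0.4638
  3: x = 0.6686, y = 0.2942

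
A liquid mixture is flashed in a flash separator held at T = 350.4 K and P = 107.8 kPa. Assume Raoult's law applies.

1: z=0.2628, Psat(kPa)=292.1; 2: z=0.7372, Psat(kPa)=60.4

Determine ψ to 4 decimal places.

Raoult's law: Kᵢ = Pᵢˢᵃᵗ/P = Pᵢˢᵃᵗ/107.8.
  K_1 = 292.1/107.8 = 2.709647, K_2 = 60.4/107.8 = 0.560297
Rachford–Rice: g(ψ) = Σ zᵢ(Kᵢ−1)/(1+ψ(Kᵢ−1)) = 0.
g(0) = ΣzᵢKᵢ − 1 = 0.1251 and g(1) = 1 − Σzᵢ/Kᵢ = -0.4127, so a root lies in (0, 1).
Iterate (Newton) starting at ψ = 0.5:
  ψ = 0.5000: g = -0.17327, g' = -0.4575 → ψ = 0.1212
  ψ = 0.1212: g = 0.02976, g' = -0.6861 → ψ = 0.1646
  ψ = 0.1646: g = 0.00118, g' = -0.6334 → ψ = 0.1665
Converged at ψ = 0.1665.

ψ = 0.1665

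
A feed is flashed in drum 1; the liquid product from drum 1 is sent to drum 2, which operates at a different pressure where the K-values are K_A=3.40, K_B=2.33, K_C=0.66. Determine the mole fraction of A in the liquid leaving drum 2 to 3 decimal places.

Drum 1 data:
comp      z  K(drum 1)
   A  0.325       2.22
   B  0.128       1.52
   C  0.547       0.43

x_A (drum 2) = 0.089

Drum 1:
Let ψ₁ = V/F and solve Σ zᵢ(Kᵢ−1)/(1+ψ₁(Kᵢ−1)) = 0.
Check two-phase: ΣzᵢKᵢ = 1.151 > 1 and Σzᵢ/Kᵢ = 1.503 > 1, so g(0) = 0.151 > 0 and g(1) = -0.503 < 0.
Newton–Raphson from ψ₁ = 0.5:
  ψ₁ = 0.500: g = -0.1370, g' = -0.556 → ψ₁ = 0.254
  ψ₁ = 0.254: g = -0.0029, g' = -0.552 → ψ₁ = 0.248
Converged at ψ₁ = 0.248.
Drum-1 compositions:
  A: x = 0.249, y = 0.554
  B: x = 0.113, y = 0.172
  C: x = 0.637, y = 0.274
Drum-2 feed = drum-1 liquid: z₂ = (0.2494, 0.1134, 0.6372).
Drum 2:
Let ψ₂ = V/F and solve Σ zᵢ(Kᵢ−1)/(1+ψ₂(Kᵢ−1)) = 0.
Feasibility: ΣzᵢKᵢ = 1.533, Σzᵢ/Kᵢ = 1.088 — both > 1, two phases present.
Newton iteration, ψ₂⁰ = 0.5:
  ψ₂ = 0.500: g = 0.1016, g' = -0.476 → ψ₂ = 0.713
  ψ₂ = 0.713: g = 0.0120, g' = -0.376 → ψ₂ = 0.745
  ψ₂ = 0.745: g = 0.0001, g' = -0.367 → ψ₂ = 0.746
Converged at ψ₂ = 0.746.
  A: x = 0.089, y = 0.304
  B: x = 0.057, y = 0.133
  C: x = 0.854, y = 0.563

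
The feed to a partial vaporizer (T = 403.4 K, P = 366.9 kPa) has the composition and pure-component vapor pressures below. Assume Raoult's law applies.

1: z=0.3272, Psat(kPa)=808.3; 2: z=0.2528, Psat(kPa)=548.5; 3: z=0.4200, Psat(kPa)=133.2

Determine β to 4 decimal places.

Raoult's law: Kᵢ = Pᵢˢᵃᵗ/P = Pᵢˢᵃᵗ/366.9.
  K_1 = 808.3/366.9 = 2.203053, K_2 = 548.5/366.9 = 1.494958, K_3 = 133.2/366.9 = 0.363042
Material balance + equilibrium reduce to Σ zᵢ(Kᵢ−1)/(1+β(Kᵢ−1)) = 0.
Feasibility: ΣzᵢKᵢ = 1.2512, Σzᵢ/Kᵢ = 1.4745 — both > 1, two phases present.
Newton–Raphson from β = 0.5:
  β = 0.5000: g = -0.04645, g' = -0.5913 → β = 0.4215
  β = 0.4215: g = -0.00096, g' = -0.5693 → β = 0.4198
Converged at β = 0.4198.

β = 0.4198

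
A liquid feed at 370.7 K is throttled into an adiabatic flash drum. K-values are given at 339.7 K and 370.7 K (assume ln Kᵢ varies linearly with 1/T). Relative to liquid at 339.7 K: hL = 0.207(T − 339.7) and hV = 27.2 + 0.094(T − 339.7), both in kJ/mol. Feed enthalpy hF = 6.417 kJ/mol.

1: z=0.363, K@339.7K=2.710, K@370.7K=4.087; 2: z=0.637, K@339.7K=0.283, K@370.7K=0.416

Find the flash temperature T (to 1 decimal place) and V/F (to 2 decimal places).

Adiabatic flash: solve Rachford–Rice at each trial T, then check hF = ψ·hV(T) + (1−ψ)·hL(T).
  T = 339.7 K: K = (2.710, 0.283), RR gives ψ = 0.134, H_out = 3.638 kJ/mol
  T = 370.7 K: K = (4.087, 0.416), RR gives ψ = 0.415, H_out = 16.257 kJ/mol
  T = 355.2 K: K = (3.358, 0.346), RR gives ψ = 0.285, H_out = 10.459 kJ/mol
  T = 347.4 K: K = (3.022, 0.313), RR gives ψ = 0.214, H_out = 7.219 kJ/mol
  T = 343.5 K: K = (2.861, 0.298), RR gives ψ = 0.175, H_out = 5.464 kJ/mol
  T = 345.4 K: K = (2.939, 0.305), RR gives ψ = 0.194, H_out = 6.332 kJ/mol
Linear interpolation between T = 345.4 (H_out = 6.332) and T = 347.4 (H_out = 7.219) on hF = 6.417 gives T ≈ 345.6 K, at which ψ = 0.20.

T = 345.6 K, V/F = 0.20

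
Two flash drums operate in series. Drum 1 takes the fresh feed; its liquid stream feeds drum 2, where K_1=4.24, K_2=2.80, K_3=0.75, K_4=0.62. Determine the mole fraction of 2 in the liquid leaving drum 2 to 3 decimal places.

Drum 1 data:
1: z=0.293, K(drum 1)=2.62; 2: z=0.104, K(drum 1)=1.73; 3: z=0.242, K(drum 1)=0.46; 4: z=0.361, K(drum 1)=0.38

Drum 1:
Material balance + equilibrium reduce to Σ zᵢ(Kᵢ−1)/(1+ψ₁(Kᵢ−1)) = 0.
Check two-phase: ΣzᵢKᵢ = 1.196 > 1 and Σzᵢ/Kᵢ = 1.648 > 1, so g(0) = 0.196 > 0 and g(1) = -0.648 < 0.
Newton iteration, ψ₁⁰ = 0.47:
  ψ₁ = 0.470: g = -0.1650, g' = -0.682 → ψ₁ = 0.228
  ψ₁ = 0.228: g = 0.0020, g' = -0.731 → ψ₁ = 0.231
Converged at ψ₁ = 0.231.
Drum-1 compositions:
  1: x = 0.213, y = 0.559
  2: x = 0.089, y = 0.154
  3: x = 0.276, y = 0.127
  4: x = 0.421, y = 0.160
Drum-2 feed = drum-1 liquid: z₂ = (0.2133, 0.0890, 0.2764, 0.4213).
Drum 2:
Material balance + equilibrium reduce to Σ zᵢ(Kᵢ−1)/(1+ψ₂(Kᵢ−1)) = 0.
Feasibility: ΣzᵢKᵢ = 1.622, Σzᵢ/Kᵢ = 1.130 — both > 1, two phases present.
Iterate (Newton) starting at ψ₂ = 0.42:
  ψ₂ = 0.420: g = 0.1162, g' = -0.603 → ψ₂ = 0.613
  ψ₂ = 0.613: g = 0.0174, g' = -0.444 → ψ₂ = 0.652
  ψ₂ = 0.652: g = 0.0004, g' = -0.424 → ψ₂ = 0.653
Converged at ψ₂ = 0.653.
  1: x = 0.068, y = 0.290
  2: x = 0.041, y = 0.115
  3: x = 0.330, y = 0.248
  4: x = 0.560, y = 0.347

x_2 (drum 2) = 0.041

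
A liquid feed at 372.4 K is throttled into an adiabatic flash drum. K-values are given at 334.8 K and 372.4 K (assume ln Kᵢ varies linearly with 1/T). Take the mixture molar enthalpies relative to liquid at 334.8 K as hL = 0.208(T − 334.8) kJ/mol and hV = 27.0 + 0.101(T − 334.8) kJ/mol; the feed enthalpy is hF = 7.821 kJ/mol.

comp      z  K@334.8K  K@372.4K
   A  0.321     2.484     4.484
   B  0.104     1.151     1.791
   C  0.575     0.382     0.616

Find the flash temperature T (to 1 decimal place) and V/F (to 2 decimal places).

Adiabatic flash: solve Rachford–Rice at each trial T, then check hF = ψ·hV(T) + (1−ψ)·hL(T).
  T = 334.8 K: K = (2.484, 1.151, 0.382), RR gives ψ = 0.168, H_out = 4.540 kJ/mol
  T = 372.4 K: K = (4.484, 1.791, 0.616), RR gives ψ = 0.858, H_out = 27.538 kJ/mol
  T = 353.6 K: K = (3.390, 1.453, 0.491), RR gives ψ = 0.493, H_out = 16.240 kJ/mol
  T = 344.2 K: K = (2.914, 1.297, 0.435), RR gives ψ = 0.337, H_out = 10.718 kJ/mol
  T = 339.5 K: K = (2.694, 1.223, 0.408), RR gives ψ = 0.256, H_out = 7.755 kJ/mol
  T = 341.9 K: K = (2.805, 1.261, 0.421), RR gives ψ = 0.298, H_out = 9.293 kJ/mol
Linear interpolation between T = 339.5 (H_out = 7.755) and T = 341.9 (H_out = 9.293) on hF = 7.821 gives T ≈ 339.6 K, at which ψ = 0.26.

T = 339.6 K, V/F = 0.26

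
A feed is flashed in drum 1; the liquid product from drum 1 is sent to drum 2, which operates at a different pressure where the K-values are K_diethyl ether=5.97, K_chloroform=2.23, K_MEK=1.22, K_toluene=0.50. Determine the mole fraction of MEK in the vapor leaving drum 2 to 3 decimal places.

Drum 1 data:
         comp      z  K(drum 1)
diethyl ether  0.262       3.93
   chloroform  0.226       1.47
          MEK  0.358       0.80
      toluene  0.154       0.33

Drum 1:
Material balance + equilibrium reduce to Σ zᵢ(Kᵢ−1)/(1+ψ₁(Kᵢ−1)) = 0.
g(0) = ΣzᵢKᵢ − 1 = 0.699 and g(1) = 1 − Σzᵢ/Kᵢ = -0.135, so a root lies in (0, 1).
Newton–Raphson from ψ₁ = 0.5:
  ψ₁ = 0.500: g = 0.1627, g' = -0.577 → ψ₁ = 0.782
  ψ₁ = 0.782: g = 0.0093, g' = -0.560 → ψ₁ = 0.799
Converged at ψ₁ = 0.799.
Drum-1 compositions:
  diethyl ether: x = 0.078, y = 0.308
  chloroform: x = 0.164, y = 0.242
  MEK: x = 0.426, y = 0.341
  toluene: x = 0.331, y = 0.109
Drum-2 feed = drum-1 liquid: z₂ = (0.0785, 0.1643, 0.4260, 0.3312).
Drum 2:
Rachford–Rice: g(ψ₂) = Σ zᵢ(Kᵢ−1)/(1+ψ₂(Kᵢ−1)) = 0.
g(0) = ΣzᵢKᵢ − 1 = 0.520 and g(1) = 1 − Σzᵢ/Kᵢ = -0.098, so a root lies in (0, 1).
Newton iteration, ψ₂⁰ = 0.5:
  ψ₂ = 0.500: g = 0.1007, g' = -0.419 → ψ₂ = 0.740
  ψ₂ = 0.740: g = 0.0068, g' = -0.381 → ψ₂ = 0.758
Converged at ψ₂ = 0.758.
  diethyl ether: x = 0.016, y = 0.098
  chloroform: x = 0.085, y = 0.190
  MEK: x = 0.365, y = 0.445
  toluene: x = 0.533, y = 0.267

y_MEK (drum 2) = 0.445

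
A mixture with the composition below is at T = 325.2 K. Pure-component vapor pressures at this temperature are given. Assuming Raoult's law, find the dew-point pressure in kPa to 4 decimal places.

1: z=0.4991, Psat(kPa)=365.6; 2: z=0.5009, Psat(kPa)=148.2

Pdew = 210.7461 kPa

At the dew point ψ → 1, so Σzᵢ/Kᵢ = 1 with Kᵢ = Pᵢˢᵃᵗ/P ⇒ 1/P = Σzᵢ/Pᵢˢᵃᵗ.
1/P = 0.4991/365.6 + 0.5009/148.2 = 0.0047450 ⇒ P = 210.7461 kPa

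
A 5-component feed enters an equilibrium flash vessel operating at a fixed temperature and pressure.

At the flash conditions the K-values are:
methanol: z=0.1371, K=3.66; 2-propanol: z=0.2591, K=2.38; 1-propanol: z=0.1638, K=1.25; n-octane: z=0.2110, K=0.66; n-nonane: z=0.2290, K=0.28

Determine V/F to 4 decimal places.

V/F = 0.5876

Material balance + equilibrium reduce to Σ zᵢ(Kᵢ−1)/(1+V/F(Kᵢ−1)) = 0.
Check two-phase: ΣzᵢKᵢ = 1.5266 > 1 and Σzᵢ/Kᵢ = 1.4149 > 1, so g(0) = 0.5266 > 0 and g(1) = -0.4149 < 0.
Newton–Raphson from V/F = 0.5:
  V/F = 0.5000: g = 0.06043, g' = -0.6848 → V/F = 0.5883
  V/F = 0.5883: g = -0.00045, g' = -0.7009 → V/F = 0.5876
Converged at V/F = 0.5876.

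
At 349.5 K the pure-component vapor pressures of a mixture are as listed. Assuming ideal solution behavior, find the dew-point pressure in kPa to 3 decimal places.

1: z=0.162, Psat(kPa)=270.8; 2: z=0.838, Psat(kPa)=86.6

Pdew = 97.325 kPa

At the dew point ψ → 1, so Σzᵢ/Kᵢ = 1 with Kᵢ = Pᵢˢᵃᵗ/P ⇒ 1/P = Σzᵢ/Pᵢˢᵃᵗ.
1/P = 0.162/270.8 + 0.838/86.6 = 0.010275 ⇒ P = 97.325 kPa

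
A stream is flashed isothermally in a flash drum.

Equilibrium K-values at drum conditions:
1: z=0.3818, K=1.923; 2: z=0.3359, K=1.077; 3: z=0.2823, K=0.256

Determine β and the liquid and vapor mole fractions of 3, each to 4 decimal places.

Rachford–Rice: g(β) = Σ zᵢ(Kᵢ−1)/(1+β(Kᵢ−1)) = 0.
g(0) = ΣzᵢKᵢ − 1 = 0.1682 and g(1) = 1 − Σzᵢ/Kᵢ = -0.6132, so a root lies in (0, 1).
Iterate (Newton) starting at β = 0.5:
  β = 0.5000: g = -0.06842, g' = -0.5503 → β = 0.3757
  β = 0.3757: g = -0.00471, g' = -0.4822 → β = 0.3659
Converged at β = 0.3659.
Compositions from xᵢ = zᵢ/(1+β(Kᵢ−1)), yᵢ = Kᵢxᵢ:
  1: x = 0.2854, y = 0.5488
  2: x = 0.3267, y = 0.3519
  3: x = 0.3879, y = 0.0993

β = 0.3659, x_3 = 0.3879, y_3 = 0.0993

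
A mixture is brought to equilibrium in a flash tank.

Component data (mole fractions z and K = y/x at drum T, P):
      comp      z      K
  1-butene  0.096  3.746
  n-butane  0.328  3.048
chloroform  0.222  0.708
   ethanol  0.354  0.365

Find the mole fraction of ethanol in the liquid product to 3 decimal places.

x_ethanol = 0.543

Let ψ = V/F and solve Σ zᵢ(Kᵢ−1)/(1+ψ(Kᵢ−1)) = 0.
g(0) = ΣzᵢKᵢ − 1 = 0.646 and g(1) = 1 − Σzᵢ/Kᵢ = -0.417, so a root lies in (0, 1).
Newton iteration, ψ⁰ = 0.46:
  ψ = 0.460: g = 0.0699, g' = -0.816 → ψ = 0.546
  ψ = 0.546: g = 0.0016, g' = -0.784 → ψ = 0.548
Converged at ψ = 0.548.
Compositions from xᵢ = zᵢ/(1+ψ(Kᵢ−1)), yᵢ = Kᵢxᵢ:
  1-butene: x = 0.038, y = 0.144
  n-butane: x = 0.155, y = 0.471
  chloroform: x = 0.264, y = 0.187
  ethanol: x = 0.543, y = 0.198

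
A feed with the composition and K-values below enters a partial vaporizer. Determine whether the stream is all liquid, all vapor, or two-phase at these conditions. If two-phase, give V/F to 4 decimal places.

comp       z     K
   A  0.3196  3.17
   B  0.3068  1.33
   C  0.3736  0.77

ΣzᵢKᵢ = 1.7088; Σzᵢ/Kᵢ = 0.8167.
Since Σzᵢ/Kᵢ < 1 the mixture is above its dew point — single vapor phase.

all vapor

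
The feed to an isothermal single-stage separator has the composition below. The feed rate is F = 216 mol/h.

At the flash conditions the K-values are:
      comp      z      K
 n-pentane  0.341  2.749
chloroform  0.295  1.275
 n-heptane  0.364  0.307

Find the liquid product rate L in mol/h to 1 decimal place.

Material balance + equilibrium reduce to Σ zᵢ(Kᵢ−1)/(1+ψ(Kᵢ−1)) = 0.
g(0) = ΣzᵢKᵢ − 1 = 0.425 and g(1) = 1 − Σzᵢ/Kᵢ = -0.541, so a root lies in (0, 1).
Newton iteration, ψ⁰ = 0.51:
  ψ = 0.510: g = -0.0038, g' = -0.727 → ψ = 0.505
Converged at ψ = 0.505.
Then V = ψ·F = 0.5048·216 = 109.0 mol/h and L = F − V = 107.0 mol/h.

L = 107.0 mol/h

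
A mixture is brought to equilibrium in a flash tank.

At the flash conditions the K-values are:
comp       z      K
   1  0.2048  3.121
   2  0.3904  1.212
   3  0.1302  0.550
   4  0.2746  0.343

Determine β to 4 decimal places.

β = 0.3910

Newton–Raphson from β = 0.5:
  β = 0.5000: g = -0.05862, g' = -0.5381 → β = 0.3911
  β = 0.3911: g = -0.00002, g' = -0.5437 → β = 0.3910
Converged at β = 0.3910.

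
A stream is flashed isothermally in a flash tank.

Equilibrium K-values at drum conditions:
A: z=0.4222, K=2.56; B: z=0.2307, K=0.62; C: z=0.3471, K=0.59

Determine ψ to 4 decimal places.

Material balance + equilibrium reduce to Σ zᵢ(Kᵢ−1)/(1+ψ(Kᵢ−1)) = 0.
Feasibility: ΣzᵢKᵢ = 1.4287, Σzᵢ/Kᵢ = 1.1253 — both > 1, two phases present.
Iterate (Newton) starting at ψ = 0.38:
  ψ = 0.3800: g = 0.14247, g' = -0.5324 → ψ = 0.6476
  ψ = 0.6476: g = 0.01759, g' = -0.4210 → ψ = 0.6894
  ψ = 0.6894: g = 0.00017, g' = -0.4131 → ψ = 0.6898
Converged at ψ = 0.6898.

ψ = 0.6898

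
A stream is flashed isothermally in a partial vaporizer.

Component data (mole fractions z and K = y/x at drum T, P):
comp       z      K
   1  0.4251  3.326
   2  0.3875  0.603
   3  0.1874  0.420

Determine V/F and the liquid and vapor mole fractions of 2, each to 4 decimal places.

V/F = 0.6686, x_2 = 0.5275, y_2 = 0.3181

Rachford–Rice: g(V/F) = Σ zᵢ(Kᵢ−1)/(1+V/F(Kᵢ−1)) = 0.
Feasibility: ΣzᵢKᵢ = 1.7263, Σzᵢ/Kᵢ = 1.2166 — both > 1, two phases present.
Newton iteration, V/F⁰ = 0.5:
  V/F = 0.5000: g = 0.11211, g' = -0.7117 → V/F = 0.6575
  V/F = 0.6575: g = 0.00704, g' = -0.6360 → V/F = 0.6686
Converged at V/F = 0.6686.
Compositions from xᵢ = zᵢ/(1+V/F(Kᵢ−1)), yᵢ = Kᵢxᵢ:
  1: x = 0.1664, y = 0.5533
  2: x = 0.5275, y = 0.3181
  3: x = 0.3061, y = 0.1286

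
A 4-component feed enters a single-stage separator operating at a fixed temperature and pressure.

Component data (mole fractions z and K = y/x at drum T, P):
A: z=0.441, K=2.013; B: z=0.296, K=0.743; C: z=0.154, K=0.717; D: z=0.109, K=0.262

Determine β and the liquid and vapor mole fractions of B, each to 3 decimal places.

β = 0.578, x_B = 0.348, y_B = 0.258

Material balance + equilibrium reduce to Σ zᵢ(Kᵢ−1)/(1+β(Kᵢ−1)) = 0.
Check two-phase: ΣzᵢKᵢ = 1.247 > 1 and Σzᵢ/Kᵢ = 1.248 > 1, so g(0) = 0.247 > 0 and g(1) = -0.248 < 0.
Newton–Raphson from β = 0.53:
  β = 0.530: g = 0.0192, g' = -0.395 → β = 0.579
  β = 0.579: g = -0.0002, g' = -0.405 → β = 0.578
Converged at β = 0.578.
Compositions from xᵢ = zᵢ/(1+β(Kᵢ−1)), yᵢ = Kᵢxᵢ:
  A: x = 0.278, y = 0.560
  B: x = 0.348, y = 0.258
  C: x = 0.184, y = 0.132
  D: x = 0.190, y = 0.050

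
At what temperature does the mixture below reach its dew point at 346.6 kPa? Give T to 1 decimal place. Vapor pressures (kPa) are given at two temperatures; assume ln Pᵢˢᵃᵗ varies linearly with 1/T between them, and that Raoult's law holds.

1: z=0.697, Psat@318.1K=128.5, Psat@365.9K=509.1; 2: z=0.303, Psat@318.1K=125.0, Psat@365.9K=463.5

Dew-point temperature: Σzᵢ·P/Pᵢˢᵃᵗ(T) = 1. Interpolate ln Pᵢˢᵃᵗ = aᵢ + bᵢ/T.
  T = 318.1 K: ΣzᵢP/Pᵢˢᵃᵗ = 2.7202
  T = 365.9 K: ΣzᵢP/Pᵢˢᵃᵗ = 0.7011
  T = 342.0 K: ΣzᵢP/Pᵢˢᵃᵗ = 1.3169
  T = 353.9 K: ΣzᵢP/Pᵢˢᵃᵗ = 0.9519
  T = 347.9 K: ΣzᵢP/Pᵢˢᵃᵗ = 1.1181
  T = 350.9 K: ΣzᵢP/Pᵢˢᵃᵗ = 1.0310
  T = 352.4 K: ΣzᵢP/Pᵢˢᵃᵗ = 0.9905
Interpolating between 350.9 K and 352.4 K gives T ≈ 352.0 K.

T = 352.0 K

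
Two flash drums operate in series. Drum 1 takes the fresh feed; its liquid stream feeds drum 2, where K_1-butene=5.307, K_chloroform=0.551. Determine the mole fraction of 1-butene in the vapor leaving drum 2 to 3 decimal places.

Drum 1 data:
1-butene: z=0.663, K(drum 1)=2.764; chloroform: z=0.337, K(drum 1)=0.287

Drum 1:
Let ψ₁ = V/F and solve Σ zᵢ(Kᵢ−1)/(1+ψ₁(Kᵢ−1)) = 0.
g(0) = ΣzᵢKᵢ − 1 = 0.929 and g(1) = 1 − Σzᵢ/Kᵢ = -0.414, so a root lies in (0, 1).
Iterate (Newton) starting at ψ₁ = 0.43:
  ψ₁ = 0.430: g = 0.3185, g' = -1.023 → ψ₁ = 0.741
  ψ₁ = 0.741: g = -0.0028, g' = -1.158 → ψ₁ = 0.739
Converged at ψ₁ = 0.739.
Drum-1 compositions:
  1-butene: x = 0.288, y = 0.796
  chloroform: x = 0.712, y = 0.204
Drum-2 feed = drum-1 liquid: z₂ = (0.2878, 0.7122).
Drum 2:
Binary case is linear: z₁(K₁−1)(1+ψ₂(K₂−1)) + z₂(K₂−1)(1+ψ₂(K₁−1)) = 0
⇒ ψ₂ = [z₁(K₁−1)+z₂(K₂−1)] / [−(K₁−1)(K₂−1)] = 0.9200/1.9338 = 0.476
  1-butene: x = 0.094, y = 0.501
  chloroform: x = 0.906, y = 0.499

y_1-butene (drum 2) = 0.501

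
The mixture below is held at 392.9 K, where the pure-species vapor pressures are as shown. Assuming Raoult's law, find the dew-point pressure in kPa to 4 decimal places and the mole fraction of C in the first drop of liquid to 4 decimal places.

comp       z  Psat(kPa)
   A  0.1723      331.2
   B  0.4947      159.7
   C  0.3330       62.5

At the dew point ψ → 1, so Σzᵢ/Kᵢ = 1 with Kᵢ = Pᵢˢᵃᵗ/P ⇒ 1/P = Σzᵢ/Pᵢˢᵃᵗ.
1/P = 0.1723/331.2 + 0.4947/159.7 + 0.3330/62.5 = 0.0089459 ⇒ P = 111.7829 kPa
xᵢ = zᵢP/Pᵢˢᵃᵗ ⇒ x_C = 0.3330·111.7829/62.5 = 0.5956

Pdew = 111.7829 kPa, x_C = 0.5956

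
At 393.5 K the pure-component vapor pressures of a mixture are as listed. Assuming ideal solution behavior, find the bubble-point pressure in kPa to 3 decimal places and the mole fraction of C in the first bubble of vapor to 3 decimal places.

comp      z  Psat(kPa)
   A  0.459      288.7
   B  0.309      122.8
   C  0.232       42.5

At the bubble point ψ → 0, so ΣzᵢKᵢ = 1 with Kᵢ = Pᵢˢᵃᵗ/P ⇒ P = ΣzᵢPᵢˢᵃᵗ.
P = 0.459·288.7 + 0.309·122.8 + 0.232·42.5 = 180.319 kPa
yᵢ = zᵢPᵢˢᵃᵗ/P ⇒ y_C = 0.232·42.5/180.319 = 0.055

Pbub = 180.319 kPa, y_C = 0.055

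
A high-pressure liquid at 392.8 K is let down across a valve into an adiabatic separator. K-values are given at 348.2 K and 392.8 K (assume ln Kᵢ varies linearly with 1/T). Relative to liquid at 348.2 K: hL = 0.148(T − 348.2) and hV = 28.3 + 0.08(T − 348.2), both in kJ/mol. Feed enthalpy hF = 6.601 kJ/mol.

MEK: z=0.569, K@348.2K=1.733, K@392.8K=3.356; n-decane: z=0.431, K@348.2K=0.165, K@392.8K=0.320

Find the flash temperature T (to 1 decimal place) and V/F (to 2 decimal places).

Adiabatic flash: solve Rachford–Rice at each trial T, then check hF = ψ·hV(T) + (1−ψ)·hL(T).
  T = 348.2 K: K = (1.733, 0.165), RR gives ψ = 0.093, H_out = 2.644 kJ/mol
  T = 392.8 K: K = (3.356, 0.320), RR gives ψ = 0.654, H_out = 23.121 kJ/mol
  T = 370.5 K: K = (2.460, 0.234), RR gives ψ = 0.448, H_out = 15.300 kJ/mol
  T = 359.4 K: K = (2.078, 0.198), RR gives ψ = 0.309, H_out = 10.179 kJ/mol
  T = 353.8 K: K = (1.900, 0.181), RR gives ψ = 0.216, H_out = 6.858 kJ/mol
  T = 351.0 K: K = (1.815, 0.173), RR gives ψ = 0.159, H_out = 4.893 kJ/mol
  T = 352.4 K: K = (1.857, 0.177), RR gives ψ = 0.189, H_out = 5.906 kJ/mol
Linear interpolation between T = 352.4 (H_out = 5.906) and T = 353.8 (H_out = 6.858) on hF = 6.601 gives T ≈ 353.4 K, at which ψ = 0.21.

T = 353.4 K, V/F = 0.21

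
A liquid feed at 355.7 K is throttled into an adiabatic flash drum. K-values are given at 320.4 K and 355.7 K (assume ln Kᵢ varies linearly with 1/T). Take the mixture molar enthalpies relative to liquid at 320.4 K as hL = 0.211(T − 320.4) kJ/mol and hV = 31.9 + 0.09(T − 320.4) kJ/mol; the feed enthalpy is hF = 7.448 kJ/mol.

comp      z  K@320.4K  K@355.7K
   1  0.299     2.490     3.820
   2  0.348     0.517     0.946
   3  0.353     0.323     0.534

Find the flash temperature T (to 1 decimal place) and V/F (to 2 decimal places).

Adiabatic flash: solve Rachford–Rice at each trial T, then check hF = ψ·hV(T) + (1−ψ)·hL(T).
  T = 320.4 K: K = (2.490, 0.517, 0.323), RR gives ψ = 0.044, H_out = 1.405 kJ/mol
  T = 355.7 K: K = (3.820, 0.946, 0.534), RR gives ψ = 0.746, H_out = 28.055 kJ/mol
  T = 338.0 K: K = (3.117, 0.710, 0.420), RR gives ψ = 0.342, H_out = 13.892 kJ/mol
  T = 329.2 K: K = (2.794, 0.608, 0.370), RR gives ψ = 0.190, H_out = 7.721 kJ/mol
  T = 324.8 K: K = (2.640, 0.561, 0.346), RR gives ψ = 0.118, H_out = 4.617 kJ/mol
  T = 327.0 K: K = (2.716, 0.585, 0.358), RR gives ψ = 0.154, H_out = 6.178 kJ/mol
Linear interpolation between T = 327.0 (H_out = 6.178) and T = 329.2 (H_out = 7.721) on hF = 7.448 gives T ≈ 328.8 K, at which ψ = 0.18.

T = 328.8 K, V/F = 0.18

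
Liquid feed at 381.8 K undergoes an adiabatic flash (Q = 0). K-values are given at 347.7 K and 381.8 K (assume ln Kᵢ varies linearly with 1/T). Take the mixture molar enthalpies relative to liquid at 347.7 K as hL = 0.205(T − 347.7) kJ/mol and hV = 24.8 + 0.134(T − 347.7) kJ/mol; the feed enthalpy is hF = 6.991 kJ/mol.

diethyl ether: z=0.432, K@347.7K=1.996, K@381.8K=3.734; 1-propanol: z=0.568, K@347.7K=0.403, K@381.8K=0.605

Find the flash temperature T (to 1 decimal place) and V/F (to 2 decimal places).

Adiabatic flash: solve Rachford–Rice at each trial T, then check hF = ψ·hV(T) + (1−ψ)·hL(T).
  T = 347.7 K: K = (1.996, 0.403), RR gives ψ = 0.153, H_out = 3.803 kJ/mol
  T = 381.8 K: K = (3.734, 0.605), RR gives ψ = 0.886, H_out = 26.816 kJ/mol
  T = 364.8 K: K = (2.773, 0.499), RR gives ψ = 0.542, H_out = 16.278 kJ/mol
  T = 356.2 K: K = (2.360, 0.449), RR gives ψ = 0.367, H_out = 10.612 kJ/mol
  T = 351.9 K: K = (2.170, 0.425), RR gives ψ = 0.267, H_out = 7.393 kJ/mol
  T = 349.8 K: K = (2.082, 0.414), RR gives ψ = 0.212, H_out = 5.665 kJ/mol
Linear interpolation between T = 349.8 (H_out = 5.665) and T = 351.9 (H_out = 7.393) on hF = 6.991 gives T ≈ 351.4 K, at which ψ = 0.25.

T = 351.4 K, V/F = 0.25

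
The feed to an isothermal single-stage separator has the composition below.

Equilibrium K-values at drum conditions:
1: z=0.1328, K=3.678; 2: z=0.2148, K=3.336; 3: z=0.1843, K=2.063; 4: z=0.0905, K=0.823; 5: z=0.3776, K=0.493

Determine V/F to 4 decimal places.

V/F = 0.8915

Material balance + equilibrium reduce to Σ zᵢ(Kᵢ−1)/(1+V/F(Kᵢ−1)) = 0.
g(0) = ΣzᵢKᵢ − 1 = 0.8459 and g(1) = 1 − Σzᵢ/Kᵢ = -0.0657, so a root lies in (0, 1).
Iterate (Newton) starting at V/F = 0.56:
  V/F = 0.5600: g = 0.19734, g' = -0.6470 → V/F = 0.8650
  V/F = 0.8650: g = 0.01552, g' = -0.5834 → V/F = 0.8916
  V/F = 0.8916: g = -0.00006, g' = -0.5885 → V/F = 0.8915
Converged at V/F = 0.8915.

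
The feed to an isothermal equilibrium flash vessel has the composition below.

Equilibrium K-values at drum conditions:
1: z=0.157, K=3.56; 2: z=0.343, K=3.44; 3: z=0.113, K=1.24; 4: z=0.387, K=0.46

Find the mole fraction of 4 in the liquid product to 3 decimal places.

x_4 = 0.752

Let ψ = V/F and solve Σ zᵢ(Kᵢ−1)/(1+ψ(Kᵢ−1)) = 0.
Feasibility: ΣzᵢKᵢ = 2.057, Σzᵢ/Kᵢ = 1.076 — both > 1, two phases present.
Newton iteration, ψ⁰ = 0.5:
  ψ = 0.500: g = 0.2912, g' = -0.829 → ψ = 0.851
  ψ = 0.851: g = 0.0342, g' = -0.708 → ψ = 0.899
Converged at ψ = 0.899.
Compositions from xᵢ = zᵢ/(1+ψ(Kᵢ−1)), yᵢ = Kᵢxᵢ:
  1: x = 0.048, y = 0.169
  2: x = 0.107, y = 0.369
  3: x = 0.093, y = 0.115
  4: x = 0.752, y = 0.346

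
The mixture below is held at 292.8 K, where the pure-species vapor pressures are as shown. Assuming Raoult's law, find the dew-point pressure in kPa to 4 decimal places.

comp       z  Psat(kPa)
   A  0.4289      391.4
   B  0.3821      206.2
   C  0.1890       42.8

At the dew point ψ → 1, so Σzᵢ/Kᵢ = 1 with Kᵢ = Pᵢˢᵃᵗ/P ⇒ 1/P = Σzᵢ/Pᵢˢᵃᵗ.
1/P = 0.4289/391.4 + 0.3821/206.2 + 0.1890/42.8 = 0.0073648 ⇒ P = 135.7819 kPa

Pdew = 135.7819 kPa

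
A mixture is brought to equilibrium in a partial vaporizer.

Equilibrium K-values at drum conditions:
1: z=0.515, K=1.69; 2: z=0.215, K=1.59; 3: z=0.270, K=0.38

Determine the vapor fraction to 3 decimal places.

ψ = 0.768

Newton–Raphson from ψ = 0.59:
  ψ = 0.590: g = 0.0827, g' = -0.423 → ψ = 0.785
  ψ = 0.785: g = -0.0092, g' = -0.532 → ψ = 0.768
Converged at ψ = 0.768.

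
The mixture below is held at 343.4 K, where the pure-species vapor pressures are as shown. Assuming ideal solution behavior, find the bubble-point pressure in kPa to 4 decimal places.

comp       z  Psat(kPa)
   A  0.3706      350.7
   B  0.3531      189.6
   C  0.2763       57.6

Pbub = 212.8321 kPa

At the bubble point ψ → 0, so ΣzᵢKᵢ = 1 with Kᵢ = Pᵢˢᵃᵗ/P ⇒ P = ΣzᵢPᵢˢᵃᵗ.
P = 0.3706·350.7 + 0.3531·189.6 + 0.2763·57.6 = 212.8321 kPa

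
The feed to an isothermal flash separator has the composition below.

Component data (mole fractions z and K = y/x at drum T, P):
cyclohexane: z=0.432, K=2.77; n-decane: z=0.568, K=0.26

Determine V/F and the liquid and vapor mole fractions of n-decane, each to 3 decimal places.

Binary case is linear: z₁(K₁−1)(1+V/F(K₂−1)) + z₂(K₂−1)(1+V/F(K₁−1)) = 0
⇒ V/F = [z₁(K₁−1)+z₂(K₂−1)] / [−(K₁−1)(K₂−1)] = 0.3443/1.3098 = 0.263
Compositions from xᵢ = zᵢ/(1+V/F(Kᵢ−1)), yᵢ = Kᵢxᵢ:
  cyclohexane: x = 0.295, y = 0.817
  n-decane: x = 0.705, y = 0.183

V/F = 0.263, x_n-decane = 0.705, y_n-decane = 0.183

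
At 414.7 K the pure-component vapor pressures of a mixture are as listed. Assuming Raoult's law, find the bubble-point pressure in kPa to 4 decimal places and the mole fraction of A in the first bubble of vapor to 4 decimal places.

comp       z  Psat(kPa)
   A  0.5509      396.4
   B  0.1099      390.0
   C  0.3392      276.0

Pbub = 354.8570 kPa, y_A = 0.6154

At the bubble point ψ → 0, so ΣzᵢKᵢ = 1 with Kᵢ = Pᵢˢᵃᵗ/P ⇒ P = ΣzᵢPᵢˢᵃᵗ.
P = 0.5509·396.4 + 0.1099·390.0 + 0.3392·276.0 = 354.8570 kPa
yᵢ = zᵢPᵢˢᵃᵗ/P ⇒ y_A = 0.5509·396.4/354.8570 = 0.6154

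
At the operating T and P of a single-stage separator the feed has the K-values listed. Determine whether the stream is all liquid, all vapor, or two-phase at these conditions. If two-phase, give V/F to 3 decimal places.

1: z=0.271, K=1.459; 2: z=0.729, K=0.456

all liquid

ΣzᵢKᵢ = 0.728; Σzᵢ/Kᵢ = 1.784.
Since ΣzᵢKᵢ < 1 the mixture is below its bubble point — single liquid phase.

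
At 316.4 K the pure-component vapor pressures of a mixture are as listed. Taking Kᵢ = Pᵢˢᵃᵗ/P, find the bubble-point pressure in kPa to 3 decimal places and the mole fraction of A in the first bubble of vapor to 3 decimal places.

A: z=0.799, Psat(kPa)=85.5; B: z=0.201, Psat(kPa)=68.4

At the bubble point ψ → 0, so ΣzᵢKᵢ = 1 with Kᵢ = Pᵢˢᵃᵗ/P ⇒ P = ΣzᵢPᵢˢᵃᵗ.
P = 0.799·85.5 + 0.201·68.4 = 82.063 kPa
yᵢ = zᵢPᵢˢᵃᵗ/P ⇒ y_A = 0.799·85.5/82.063 = 0.832

Pbub = 82.063 kPa, y_A = 0.832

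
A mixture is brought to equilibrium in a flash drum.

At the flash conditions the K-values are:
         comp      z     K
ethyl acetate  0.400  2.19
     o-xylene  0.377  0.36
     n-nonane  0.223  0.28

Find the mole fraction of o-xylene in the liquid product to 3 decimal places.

x_o-xylene = 0.401

Iterate (Newton) starting at β = 0.5:
  β = 0.500: g = -0.3073, g' = -0.839 → β = 0.134
  β = 0.134: g = -0.0309, g' = -0.748 → β = 0.092
  β = 0.092: g = 0.0004, g' = -0.767 → β = 0.093
Converged at β = 0.093.
Compositions from xᵢ = zᵢ/(1+β(Kᵢ−1)), yᵢ = Kᵢxᵢ:
  ethyl acetate: x = 0.360, y = 0.789
  o-xylene: x = 0.401, y = 0.144
  n-nonane: x = 0.239, y = 0.067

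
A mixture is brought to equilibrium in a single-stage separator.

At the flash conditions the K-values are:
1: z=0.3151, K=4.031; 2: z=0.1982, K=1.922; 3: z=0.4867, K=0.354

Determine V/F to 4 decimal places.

Material balance + equilibrium reduce to Σ zᵢ(Kᵢ−1)/(1+V/F(Kᵢ−1)) = 0.
Check two-phase: ΣzᵢKᵢ = 1.8234 > 1 and Σzᵢ/Kᵢ = 1.5561 > 1, so g(0) = 0.8234 > 0 and g(1) = -0.5561 < 0.
Newton iteration, V/F⁰ = 0.5:
  V/F = 0.5000: g = 0.04034, g' = -0.9796 → V/F = 0.5412
  V/F = 0.5412: g = 0.00023, g' = -0.9704 → V/F = 0.5414
Converged at V/F = 0.5414.

V/F = 0.5414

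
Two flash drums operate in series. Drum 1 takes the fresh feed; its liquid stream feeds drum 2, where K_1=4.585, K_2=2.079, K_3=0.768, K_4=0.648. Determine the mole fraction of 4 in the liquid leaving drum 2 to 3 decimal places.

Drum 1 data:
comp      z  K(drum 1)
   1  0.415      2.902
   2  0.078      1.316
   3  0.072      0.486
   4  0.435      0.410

x_4 (drum 2) = 0.775

Drum 1:
Material balance + equilibrium reduce to Σ zᵢ(Kᵢ−1)/(1+ψ₁(Kᵢ−1)) = 0.
g(0) = ΣzᵢKᵢ − 1 = 0.520 and g(1) = 1 − Σzᵢ/Kᵢ = -0.411, so a root lies in (0, 1).
Newton iteration, ψ₁⁰ = 0.5:
  ψ₁ = 0.500: g = 0.0120, g' = -0.739 → ψ₁ = 0.516
Converged at ψ₁ = 0.516.
Drum-1 compositions:
  1: x = 0.209, y = 0.608
  2: x = 0.067, y = 0.088
  3: x = 0.098, y = 0.048
  4: x = 0.626, y = 0.256
Drum-2 feed = drum-1 liquid: z₂ = (0.2094, 0.0671, 0.0980, 0.6255).
Drum 2:
Newton–Raphson from ψ₂ = 0.5:
  ψ₂ = 0.500: g = 0.0229, g' = -0.499 → ψ₂ = 0.546
  ψ₂ = 0.546: g = 0.0008, g' = -0.464 → ψ₂ = 0.548
Converged at ψ₂ = 0.548.
  1: x = 0.071, y = 0.324
  2: x = 0.042, y = 0.088
  3: x = 0.112, y = 0.086
  4: x = 0.775, y = 0.502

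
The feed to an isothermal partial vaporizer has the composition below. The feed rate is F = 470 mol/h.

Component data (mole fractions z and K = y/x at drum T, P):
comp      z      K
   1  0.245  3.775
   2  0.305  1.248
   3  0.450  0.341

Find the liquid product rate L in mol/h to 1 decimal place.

L = 288.8 mol/h

Material balance + equilibrium reduce to Σ zᵢ(Kᵢ−1)/(1+ψ(Kᵢ−1)) = 0.
Feasibility: ΣzᵢKᵢ = 1.459, Σzᵢ/Kᵢ = 1.629 — both > 1, two phases present.
Iterate (Newton) starting at ψ = 0.5:
  ψ = 0.500: g = -0.0902, g' = -0.781 → ψ = 0.384
  ψ = 0.384: g = 0.0009, g' = -0.808 → ψ = 0.385
Converged at ψ = 0.385.
Then V = ψ·F = 0.3855·470 = 181.2 mol/h and L = F − V = 288.8 mol/h.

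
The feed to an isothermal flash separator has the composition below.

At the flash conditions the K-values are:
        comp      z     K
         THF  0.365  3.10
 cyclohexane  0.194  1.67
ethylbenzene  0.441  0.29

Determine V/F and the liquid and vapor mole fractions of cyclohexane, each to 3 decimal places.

V/F = 0.485, x_cyclohexane = 0.146, y_cyclohexane = 0.244

Rachford–Rice: g(V/F) = Σ zᵢ(Kᵢ−1)/(1+V/F(Kᵢ−1)) = 0.
g(0) = ΣzᵢKᵢ − 1 = 0.583 and g(1) = 1 − Σzᵢ/Kᵢ = -0.755, so a root lies in (0, 1).
Iterate (Newton) starting at V/F = 0.57:
  V/F = 0.570: g = -0.0830, g' = -1.006 → V/F = 0.488
  V/F = 0.488: g = -0.0021, g' = -0.962 → V/F = 0.485
Converged at V/F = 0.485.
Compositions from xᵢ = zᵢ/(1+V/F(Kᵢ−1)), yᵢ = Kᵢxᵢ:
  THF: x = 0.181, y = 0.560
  cyclohexane: x = 0.146, y = 0.244
  ethylbenzene: x = 0.673, y = 0.195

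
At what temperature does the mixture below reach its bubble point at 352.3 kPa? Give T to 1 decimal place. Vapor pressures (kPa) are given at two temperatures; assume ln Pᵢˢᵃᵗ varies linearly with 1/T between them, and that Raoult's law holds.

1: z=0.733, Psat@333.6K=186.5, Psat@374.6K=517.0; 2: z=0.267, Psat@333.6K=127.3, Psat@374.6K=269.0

Bubble-point temperature: ΣzᵢPᵢˢᵃᵗ(T) = P. Interpolate ln Pᵢˢᵃᵗ = aᵢ + bᵢ/T.
  T = 333.6 K: ΣzᵢPᵢˢᵃᵗ = 170.69 kPa
  T = 374.6 K: ΣzᵢPᵢˢᵃᵗ = 450.78 kPa
  T = 354.1 K: ΣzᵢPᵢˢᵃᵗ = 284.92 kPa
  T = 364.4 K: ΣzᵢPᵢˢᵃᵗ = 361.00 kPa
  T = 359.2 K: ΣzᵢPᵢˢᵃᵗ = 320.86 kPa
  T = 361.8 K: ΣzᵢPᵢˢᵃᵗ = 340.48 kPa
Interpolating between 361.8 K and 364.4 K gives T ≈ 363.3 K.

T = 363.3 K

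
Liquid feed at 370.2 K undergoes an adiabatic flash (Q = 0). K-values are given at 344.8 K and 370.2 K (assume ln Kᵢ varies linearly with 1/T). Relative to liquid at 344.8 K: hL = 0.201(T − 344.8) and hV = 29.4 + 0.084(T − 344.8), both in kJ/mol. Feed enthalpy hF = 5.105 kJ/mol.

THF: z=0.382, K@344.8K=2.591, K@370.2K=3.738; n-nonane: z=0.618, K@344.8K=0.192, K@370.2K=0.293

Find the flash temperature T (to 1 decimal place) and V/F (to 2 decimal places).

T = 350.0 K, V/F = 0.14

Adiabatic flash: solve Rachford–Rice at each trial T, then check hF = ψ·hV(T) + (1−ψ)·hL(T).
  T = 344.8 K: K = (2.591, 0.192), RR gives ψ = 0.084, H_out = 2.480 kJ/mol
  T = 370.2 K: K = (3.738, 0.293), RR gives ψ = 0.315, H_out = 13.420 kJ/mol
  T = 357.5 K: K = (3.132, 0.239), RR gives ψ = 0.212, H_out = 8.474 kJ/mol
  T = 351.1 K: K = (2.852, 0.214), RR gives ψ = 0.153, H_out = 5.638 kJ/mol
  T = 348.0 K: K = (2.721, 0.203), RR gives ψ = 0.120, H_out = 4.138 kJ/mol
  T = 349.6 K: K = (2.788, 0.209), RR gives ψ = 0.137, H_out = 4.924 kJ/mol
Linear interpolation between T = 349.6 (H_out = 4.924) and T = 351.1 (H_out = 5.638) on hF = 5.105 gives T ≈ 350.0 K, at which ψ = 0.14.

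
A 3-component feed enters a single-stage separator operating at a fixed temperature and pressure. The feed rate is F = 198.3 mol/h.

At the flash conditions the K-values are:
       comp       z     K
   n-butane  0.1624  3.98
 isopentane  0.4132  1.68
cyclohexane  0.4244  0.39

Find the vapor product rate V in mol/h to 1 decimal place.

V = 108.6 mol/h

Material balance + equilibrium reduce to Σ zᵢ(Kᵢ−1)/(1+β(Kᵢ−1)) = 0.
Check two-phase: ΣzᵢKᵢ = 1.5060 > 1 and Σzᵢ/Kᵢ = 1.3750 > 1, so g(0) = 0.5060 > 0 and g(1) = -0.3750 < 0.
Iterate (Newton) starting at β = 0.5:
  β = 0.5000: g = 0.03155, g' = -0.6660 → β = 0.5474
Converged at β = 0.5474.
Then V = β·F = 0.5474·198.3 = 108.6 mol/h and L = F − V = 89.7 mol/h.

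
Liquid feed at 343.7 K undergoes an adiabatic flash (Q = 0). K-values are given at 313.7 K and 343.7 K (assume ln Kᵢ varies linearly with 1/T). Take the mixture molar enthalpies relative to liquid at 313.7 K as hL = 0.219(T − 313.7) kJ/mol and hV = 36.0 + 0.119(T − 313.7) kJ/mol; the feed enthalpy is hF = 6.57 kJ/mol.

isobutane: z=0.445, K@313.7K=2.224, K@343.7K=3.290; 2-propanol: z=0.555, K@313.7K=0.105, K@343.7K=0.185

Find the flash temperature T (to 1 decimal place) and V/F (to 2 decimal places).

T = 321.9 K, V/F = 0.14

Adiabatic flash: solve Rachford–Rice at each trial T, then check hF = ψ·hV(T) + (1−ψ)·hL(T).
  T = 313.7 K: K = (2.224, 0.105), RR gives ψ = 0.044, H_out = 1.576 kJ/mol
  T = 343.7 K: K = (3.290, 0.185), RR gives ψ = 0.304, H_out = 16.591 kJ/mol
  T = 328.7 K: K = (2.729, 0.141), RR gives ψ = 0.197, H_out = 10.089 kJ/mol
  T = 321.2 K: K = (2.470, 0.122), RR gives ψ = 0.129, H_out = 6.200 kJ/mol
  T = 324.9 K: K = (2.596, 0.131), RR gives ψ = 0.165, H_out = 8.191 kJ/mol
  T = 323.0 K: K = (2.531, 0.127), RR gives ψ = 0.147, H_out = 7.188 kJ/mol
Linear interpolation between T = 321.2 (H_out = 6.200) and T = 323.0 (H_out = 7.188) on hF = 6.57 gives T ≈ 321.9 K, at which ψ = 0.14.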